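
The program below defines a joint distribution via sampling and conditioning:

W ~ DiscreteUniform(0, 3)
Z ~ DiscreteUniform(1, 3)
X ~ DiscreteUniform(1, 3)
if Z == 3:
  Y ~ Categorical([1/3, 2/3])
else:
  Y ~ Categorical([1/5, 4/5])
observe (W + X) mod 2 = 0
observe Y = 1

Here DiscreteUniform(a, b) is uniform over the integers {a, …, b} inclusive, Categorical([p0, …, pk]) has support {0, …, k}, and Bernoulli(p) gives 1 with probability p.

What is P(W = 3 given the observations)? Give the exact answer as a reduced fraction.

Enumerate traces; 18 have nonzero weight after conditioning:
  (W=0, Z=1, X=2, Y=1) weight 1/45
  (W=0, Z=2, X=2, Y=1) weight 1/45
  (W=0, Z=3, X=2, Y=1) weight 1/54
  (W=1, Z=1, X=1, Y=1) weight 1/45
  (W=1, Z=1, X=3, Y=1) weight 1/45
  (W=1, Z=2, X=1, Y=1) weight 1/45
  (W=1, Z=2, X=3, Y=1) weight 1/45
  (W=1, Z=3, X=1, Y=1) weight 1/54
  (W=2, Z=1, X=2, Y=1) weight 1/45
  (W=3, Z=1, X=1, Y=1) weight 1/45
  … 8 more
Group by W:
  weight(W=0) = 17/270
  weight(W=1) = 17/135
  weight(W=2) = 17/270
  weight(W=3) = 17/135
Total weight = 17/270 + 17/135 + 17/270 + 17/135 = 17/45
P(W=0 | obs) = 17/270 / 17/45 = 1/6
P(W=1 | obs) = 17/135 / 17/45 = 1/3
P(W=2 | obs) = 17/270 / 17/45 = 1/6
P(W=3 | obs) = 17/135 / 17/45 = 1/3

P(W = 3 | obs) = 1/3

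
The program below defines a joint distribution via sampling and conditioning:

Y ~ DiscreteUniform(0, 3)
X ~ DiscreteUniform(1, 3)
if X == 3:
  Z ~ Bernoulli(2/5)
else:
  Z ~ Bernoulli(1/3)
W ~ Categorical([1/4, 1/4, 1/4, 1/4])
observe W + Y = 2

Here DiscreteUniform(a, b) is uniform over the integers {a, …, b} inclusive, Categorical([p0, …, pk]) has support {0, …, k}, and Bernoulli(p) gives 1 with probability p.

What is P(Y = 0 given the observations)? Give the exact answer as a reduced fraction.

Enumerate traces; 18 have nonzero weight after conditioning:
  (Y=0, X=1, Z=0, W=2) weight 1/72
  (Y=0, X=1, Z=1, W=2) weight 1/144
  (Y=0, X=2, Z=0, W=2) weight 1/72
  (Y=0, X=2, Z=1, W=2) weight 1/144
  (Y=0, X=3, Z=0, W=2) weight 1/80
  (Y=0, X=3, Z=1, W=2) weight 1/120
  (Y=1, X=1, Z=0, W=1) weight 1/72
  (Y=1, X=1, Z=1, W=1) weight 1/144
  (Y=2, X=1, Z=0, W=0) weight 1/72
  … 9 more
Group by Y:
  weight(Y=0) = 1/16
  weight(Y=1) = 1/16
  weight(Y=2) = 1/16
Total weight = 1/16 + 1/16 + 1/16 = 3/16
P(Y=0 | obs) = 1/16 / 3/16 = 1/3
P(Y=1 | obs) = 1/16 / 3/16 = 1/3
P(Y=2 | obs) = 1/16 / 3/16 = 1/3

P(Y = 0 | obs) = 1/3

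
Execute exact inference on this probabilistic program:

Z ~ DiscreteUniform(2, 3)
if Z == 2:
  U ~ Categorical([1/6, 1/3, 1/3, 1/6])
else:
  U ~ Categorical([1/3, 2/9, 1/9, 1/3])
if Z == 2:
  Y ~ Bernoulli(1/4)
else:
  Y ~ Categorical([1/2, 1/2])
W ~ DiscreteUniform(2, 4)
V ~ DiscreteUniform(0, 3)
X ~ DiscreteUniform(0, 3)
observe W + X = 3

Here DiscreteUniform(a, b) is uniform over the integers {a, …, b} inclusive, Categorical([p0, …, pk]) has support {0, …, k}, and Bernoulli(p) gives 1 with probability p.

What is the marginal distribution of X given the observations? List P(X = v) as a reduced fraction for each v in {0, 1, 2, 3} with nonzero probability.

P(X=0) = 1/2, P(X=1) = 1/2

Enumerate traces; 128 have nonzero weight after conditioning:
  (Z=2, U=0, Y=0, W=2, V=0, X=1) weight 1/768
  (Z=2, U=0, Y=0, W=2, V=1, X=1) weight 1/768
  (Z=2, U=0, Y=0, W=2, V=2, X=1) weight 1/768
  (Z=2, U=0, Y=0, W=2, V=3, X=1) weight 1/768
  (Z=2, U=0, Y=0, W=3, V=0, X=0) weight 1/768
  (Z=2, U=0, Y=0, W=3, V=1, X=0) weight 1/768
  (Z=2, U=0, Y=0, W=3, V=2, X=0) weight 1/768
  (Z=2, U=0, Y=0, W=3, V=3, X=0) weight 1/768
  … 120 more
Group by X:
  weight(X=0) = 1/12
  weight(X=1) = 1/12
Total weight = 1/12 + 1/12 = 1/6
P(X=0 | obs) = 1/12 / 1/6 = 1/2
P(X=1 | obs) = 1/12 / 1/6 = 1/2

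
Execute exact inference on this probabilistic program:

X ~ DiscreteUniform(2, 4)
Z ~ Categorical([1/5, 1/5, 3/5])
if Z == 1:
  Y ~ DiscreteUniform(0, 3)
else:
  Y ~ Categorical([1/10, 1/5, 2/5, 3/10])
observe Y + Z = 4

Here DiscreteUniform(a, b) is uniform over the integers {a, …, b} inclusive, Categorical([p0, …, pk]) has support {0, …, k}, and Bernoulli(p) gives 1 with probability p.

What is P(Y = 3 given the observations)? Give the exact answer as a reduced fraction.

Enumerate traces; 6 have nonzero weight after conditioning:
  (X=2, Z=1, Y=3) weight 1/60
  (X=2, Z=2, Y=2) weight 2/25
  (X=3, Z=1, Y=3) weight 1/60
  (X=3, Z=2, Y=2) weight 2/25
  (X=4, Z=1, Y=3) weight 1/60
  (X=4, Z=2, Y=2) weight 2/25
Group by Y:
  weight(Y=2) = 6/25
  weight(Y=3) = 1/20
Total weight = 6/25 + 1/20 = 29/100
P(Y=2 | obs) = 6/25 / 29/100 = 24/29
P(Y=3 | obs) = 1/20 / 29/100 = 5/29

P(Y = 3 | obs) = 5/29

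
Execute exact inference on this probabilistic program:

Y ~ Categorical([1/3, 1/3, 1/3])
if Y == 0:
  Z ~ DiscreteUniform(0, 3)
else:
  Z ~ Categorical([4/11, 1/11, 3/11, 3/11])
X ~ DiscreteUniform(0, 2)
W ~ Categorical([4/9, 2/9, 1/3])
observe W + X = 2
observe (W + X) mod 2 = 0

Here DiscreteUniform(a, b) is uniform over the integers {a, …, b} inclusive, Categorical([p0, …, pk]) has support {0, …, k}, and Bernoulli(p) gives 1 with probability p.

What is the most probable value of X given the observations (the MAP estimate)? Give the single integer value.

Enumerate traces; 36 have nonzero weight after conditioning:
  (Y=0, Z=0, X=0, W=2) weight 1/108
  (Y=0, Z=0, X=1, W=1) weight 1/162
  (Y=0, Z=0, X=2, W=0) weight 1/81
  (Y=0, Z=1, X=0, W=2) weight 1/108
  (Y=0, Z=1, X=1, W=1) weight 1/162
  (Y=0, Z=1, X=2, W=0) weight 1/81
  (Y=0, Z=2, X=0, W=2) weight 1/108
  (Y=0, Z=2, X=1, W=1) weight 1/162
  … 28 more
Group by X:
  weight(X=0) = 1/9
  weight(X=1) = 2/27
  weight(X=2) = 4/27
Total weight = 1/9 + 2/27 + 4/27 = 1/3
P(X=0 | obs) = 1/9 / 1/3 = 1/3
P(X=1 | obs) = 2/27 / 1/3 = 2/9
P(X=2 | obs) = 4/27 / 1/3 = 4/9
argmax = 2

argmax_v P(X = v | obs) = 2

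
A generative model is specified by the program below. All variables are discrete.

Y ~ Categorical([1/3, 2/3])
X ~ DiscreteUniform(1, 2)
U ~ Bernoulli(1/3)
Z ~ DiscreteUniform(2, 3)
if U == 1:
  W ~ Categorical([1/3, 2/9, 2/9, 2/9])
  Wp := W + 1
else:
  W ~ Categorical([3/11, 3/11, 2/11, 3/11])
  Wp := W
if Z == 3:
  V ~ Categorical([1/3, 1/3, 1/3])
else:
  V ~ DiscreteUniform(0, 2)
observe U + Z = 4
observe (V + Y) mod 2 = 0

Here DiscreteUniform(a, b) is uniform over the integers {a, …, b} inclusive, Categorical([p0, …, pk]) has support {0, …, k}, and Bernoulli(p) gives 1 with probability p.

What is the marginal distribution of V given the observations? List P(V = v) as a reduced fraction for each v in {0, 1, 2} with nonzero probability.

P(V=0) = 1/4, P(V=1) = 1/2, P(V=2) = 1/4

Enumerate traces; 24 have nonzero weight after conditioning:
  (Y=0, X=1, U=1, Z=3, W=0, V=0) weight 1/324
  (Y=0, X=1, U=1, Z=3, W=0, V=2) weight 1/324
  (Y=0, X=1, U=1, Z=3, W=1, V=0) weight 1/486
  (Y=0, X=1, U=1, Z=3, W=1, V=2) weight 1/486
  (Y=0, X=1, U=1, Z=3, W=2, V=0) weight 1/486
  (Y=0, X=1, U=1, Z=3, W=2, V=2) weight 1/486
  (Y=0, X=1, U=1, Z=3, W=3, V=0) weight 1/486
  (Y=0, X=1, U=1, Z=3, W=3, V=2) weight 1/486
  (Y=1, X=1, U=1, Z=3, W=0, V=1) weight 1/162
  … 15 more
Group by V:
  weight(V=0) = 1/54
  weight(V=1) = 1/27
  weight(V=2) = 1/54
Total weight = 1/54 + 1/27 + 1/54 = 2/27
P(V=0 | obs) = 1/54 / 2/27 = 1/4
P(V=1 | obs) = 1/27 / 2/27 = 1/2
P(V=2 | obs) = 1/54 / 2/27 = 1/4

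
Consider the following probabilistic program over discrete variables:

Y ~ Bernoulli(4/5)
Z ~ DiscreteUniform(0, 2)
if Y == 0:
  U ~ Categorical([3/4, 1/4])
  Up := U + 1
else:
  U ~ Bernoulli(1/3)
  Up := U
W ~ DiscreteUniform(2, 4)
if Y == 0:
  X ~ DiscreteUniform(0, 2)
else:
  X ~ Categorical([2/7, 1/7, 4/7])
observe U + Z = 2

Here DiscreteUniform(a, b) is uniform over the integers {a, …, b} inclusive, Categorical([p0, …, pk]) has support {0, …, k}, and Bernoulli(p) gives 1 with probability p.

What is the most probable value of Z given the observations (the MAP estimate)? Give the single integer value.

argmax_v P(Z = v | obs) = 2

Enumerate traces; 36 have nonzero weight after conditioning:
  (Y=0, Z=1, U=1, W=2, X=0) weight 1/540
  (Y=0, Z=1, U=1, W=2, X=1) weight 1/540
  (Y=0, Z=1, U=1, W=2, X=2) weight 1/540
  (Y=0, Z=1, U=1, W=3, X=0) weight 1/540
  (Y=0, Z=1, U=1, W=3, X=1) weight 1/540
  (Y=0, Z=1, U=1, W=3, X=2) weight 1/540
  (Y=0, Z=1, U=1, W=4, X=0) weight 1/540
  (Y=0, Z=1, U=1, W=4, X=1) weight 1/540
  (Y=0, Z=2, U=0, W=2, X=0) weight 1/180
  … 27 more
Group by Z:
  weight(Z=1) = 19/180
  weight(Z=2) = 41/180
Total weight = 19/180 + 41/180 = 1/3
P(Z=1 | obs) = 19/180 / 1/3 = 19/60
P(Z=2 | obs) = 41/180 / 1/3 = 41/60
argmax = 2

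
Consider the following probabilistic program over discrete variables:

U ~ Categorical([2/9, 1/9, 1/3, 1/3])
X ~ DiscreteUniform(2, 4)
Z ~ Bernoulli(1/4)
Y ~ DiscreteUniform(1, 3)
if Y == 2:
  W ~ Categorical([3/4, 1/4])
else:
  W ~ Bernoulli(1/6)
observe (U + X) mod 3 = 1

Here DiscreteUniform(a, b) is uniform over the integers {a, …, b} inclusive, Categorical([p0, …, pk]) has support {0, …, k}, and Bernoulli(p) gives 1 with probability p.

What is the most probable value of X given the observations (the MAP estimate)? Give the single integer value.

argmax_v P(X = v | obs) = 4

Enumerate traces; 48 have nonzero weight after conditioning:
  (U=0, X=4, Z=0, Y=1, W=0) weight 5/324
  (U=0, X=4, Z=0, Y=1, W=1) weight 1/324
  (U=0, X=4, Z=0, Y=2, W=0) weight 1/72
  (U=0, X=4, Z=0, Y=2, W=1) weight 1/216
  (U=0, X=4, Z=0, Y=3, W=0) weight 5/324
  (U=0, X=4, Z=0, Y=3, W=1) weight 1/324
  (U=0, X=4, Z=1, Y=1, W=0) weight 5/972
  (U=0, X=4, Z=1, Y=1, W=1) weight 1/972
  (U=1, X=3, Z=0, Y=1, W=0) weight 5/648
  (U=2, X=2, Z=0, Y=1, W=0) weight 5/216
  … 38 more
Group by X:
  weight(X=2) = 1/9
  weight(X=3) = 1/27
  weight(X=4) = 5/27
Total weight = 1/9 + 1/27 + 5/27 = 1/3
P(X=2 | obs) = 1/9 / 1/3 = 1/3
P(X=3 | obs) = 1/27 / 1/3 = 1/9
P(X=4 | obs) = 5/27 / 1/3 = 5/9
argmax = 4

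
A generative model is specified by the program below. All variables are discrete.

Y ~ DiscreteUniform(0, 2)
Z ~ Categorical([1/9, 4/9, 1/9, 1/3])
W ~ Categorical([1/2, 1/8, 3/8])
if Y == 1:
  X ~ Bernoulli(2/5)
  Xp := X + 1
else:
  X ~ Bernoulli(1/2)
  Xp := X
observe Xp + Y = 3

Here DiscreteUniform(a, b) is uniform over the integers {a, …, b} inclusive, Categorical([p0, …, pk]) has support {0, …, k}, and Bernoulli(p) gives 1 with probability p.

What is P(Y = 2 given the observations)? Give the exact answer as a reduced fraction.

Enumerate traces; 24 have nonzero weight after conditioning:
  (Y=1, Z=0, W=0, X=1) weight 1/135
  (Y=1, Z=0, W=1, X=1) weight 1/540
  (Y=1, Z=0, W=2, X=1) weight 1/180
  (Y=1, Z=1, W=0, X=1) weight 4/135
  (Y=1, Z=1, W=1, X=1) weight 1/135
  (Y=1, Z=1, W=2, X=1) weight 1/45
  (Y=1, Z=2, W=0, X=1) weight 1/135
  (Y=1, Z=2, W=1, X=1) weight 1/540
  (Y=2, Z=0, W=0, X=1) weight 1/108
  … 15 more
Group by Y:
  weight(Y=1) = 2/15
  weight(Y=2) = 1/6
Total weight = 2/15 + 1/6 = 3/10
P(Y=1 | obs) = 2/15 / 3/10 = 4/9
P(Y=2 | obs) = 1/6 / 3/10 = 5/9

P(Y = 2 | obs) = 5/9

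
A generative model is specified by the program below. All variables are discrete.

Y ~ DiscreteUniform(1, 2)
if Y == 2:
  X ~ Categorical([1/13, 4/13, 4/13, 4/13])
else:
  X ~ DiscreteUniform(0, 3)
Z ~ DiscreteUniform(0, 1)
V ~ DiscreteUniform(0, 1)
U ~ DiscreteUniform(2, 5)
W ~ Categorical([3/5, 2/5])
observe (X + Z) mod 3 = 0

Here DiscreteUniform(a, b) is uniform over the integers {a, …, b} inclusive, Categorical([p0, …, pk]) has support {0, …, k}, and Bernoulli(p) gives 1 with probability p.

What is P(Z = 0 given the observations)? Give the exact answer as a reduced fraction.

P(Z = 0 | obs) = 46/75

Enumerate traces; 96 have nonzero weight after conditioning:
  (Y=1, X=0, Z=0, V=0, U=2, W=0) weight 3/640
  (Y=1, X=0, Z=0, V=0, U=2, W=1) weight 1/320
  (Y=1, X=0, Z=0, V=0, U=3, W=0) weight 3/640
  (Y=1, X=0, Z=0, V=0, U=3, W=1) weight 1/320
  (Y=1, X=0, Z=0, V=0, U=4, W=0) weight 3/640
  (Y=1, X=0, Z=0, V=0, U=4, W=1) weight 1/320
  (Y=1, X=0, Z=0, V=0, U=5, W=0) weight 3/640
  (Y=1, X=0, Z=0, V=0, U=5, W=1) weight 1/320
  (Y=1, X=2, Z=1, V=0, U=2, W=0) weight 3/640
  … 87 more
Group by Z:
  weight(Z=0) = 23/104
  weight(Z=1) = 29/208
Total weight = 23/104 + 29/208 = 75/208
P(Z=0 | obs) = 23/104 / 75/208 = 46/75
P(Z=1 | obs) = 29/208 / 75/208 = 29/75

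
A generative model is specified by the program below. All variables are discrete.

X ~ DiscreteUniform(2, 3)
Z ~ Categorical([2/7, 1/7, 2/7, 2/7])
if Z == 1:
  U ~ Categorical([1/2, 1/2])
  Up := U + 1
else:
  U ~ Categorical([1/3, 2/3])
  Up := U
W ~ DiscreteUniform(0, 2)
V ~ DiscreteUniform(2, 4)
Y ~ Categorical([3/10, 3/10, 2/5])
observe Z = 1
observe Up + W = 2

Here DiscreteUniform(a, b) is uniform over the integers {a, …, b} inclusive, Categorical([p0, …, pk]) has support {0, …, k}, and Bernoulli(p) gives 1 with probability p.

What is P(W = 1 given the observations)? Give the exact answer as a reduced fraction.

P(W = 1 | obs) = 1/2

Enumerate traces; 36 have nonzero weight after conditioning:
  (X=2, Z=1, U=0, W=1, V=2, Y=0) weight 1/840
  (X=2, Z=1, U=0, W=1, V=2, Y=1) weight 1/840
  (X=2, Z=1, U=0, W=1, V=2, Y=2) weight 1/630
  (X=2, Z=1, U=0, W=1, V=3, Y=0) weight 1/840
  (X=2, Z=1, U=0, W=1, V=3, Y=1) weight 1/840
  (X=2, Z=1, U=0, W=1, V=3, Y=2) weight 1/630
  (X=2, Z=1, U=0, W=1, V=4, Y=0) weight 1/840
  (X=2, Z=1, U=0, W=1, V=4, Y=1) weight 1/840
  (X=2, Z=1, U=1, W=0, V=2, Y=0) weight 1/840
  … 27 more
Group by W:
  weight(W=0) = 1/42
  weight(W=1) = 1/42
Total weight = 1/42 + 1/42 = 1/21
P(W=0 | obs) = 1/42 / 1/21 = 1/2
P(W=1 | obs) = 1/42 / 1/21 = 1/2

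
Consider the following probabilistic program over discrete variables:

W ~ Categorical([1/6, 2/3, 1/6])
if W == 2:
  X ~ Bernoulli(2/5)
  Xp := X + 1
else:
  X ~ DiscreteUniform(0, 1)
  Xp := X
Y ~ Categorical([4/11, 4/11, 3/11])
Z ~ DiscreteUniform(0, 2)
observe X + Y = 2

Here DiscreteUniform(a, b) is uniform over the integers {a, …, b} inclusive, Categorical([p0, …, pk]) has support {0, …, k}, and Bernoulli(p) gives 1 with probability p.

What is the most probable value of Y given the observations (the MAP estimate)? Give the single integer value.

Enumerate traces; 18 have nonzero weight after conditioning:
  (W=0, X=0, Y=2, Z=0) weight 1/132
  (W=0, X=0, Y=2, Z=1) weight 1/132
  (W=0, X=0, Y=2, Z=2) weight 1/132
  (W=0, X=1, Y=1, Z=0) weight 1/99
  (W=0, X=1, Y=1, Z=1) weight 1/99
  (W=0, X=1, Y=1, Z=2) weight 1/99
  (W=1, X=0, Y=2, Z=0) weight 1/33
  (W=1, X=0, Y=2, Z=1) weight 1/33
  … 10 more
Group by Y:
  weight(Y=1) = 29/165
  weight(Y=2) = 31/220
Total weight = 29/165 + 31/220 = 19/60
P(Y=1 | obs) = 29/165 / 19/60 = 116/209
P(Y=2 | obs) = 31/220 / 19/60 = 93/209
argmax = 1

argmax_v P(Y = v | obs) = 1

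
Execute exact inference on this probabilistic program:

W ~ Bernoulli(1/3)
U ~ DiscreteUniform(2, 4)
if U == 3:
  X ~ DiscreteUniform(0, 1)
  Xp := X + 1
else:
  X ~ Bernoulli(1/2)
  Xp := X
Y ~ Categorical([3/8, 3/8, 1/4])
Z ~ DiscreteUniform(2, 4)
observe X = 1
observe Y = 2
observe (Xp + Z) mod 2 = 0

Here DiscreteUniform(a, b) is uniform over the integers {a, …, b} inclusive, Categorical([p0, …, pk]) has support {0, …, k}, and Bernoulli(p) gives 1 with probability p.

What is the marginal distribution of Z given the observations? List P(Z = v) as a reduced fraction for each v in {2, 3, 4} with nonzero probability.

P(Z=2) = 1/4, P(Z=3) = 1/2, P(Z=4) = 1/4

Enumerate traces; 8 have nonzero weight after conditioning:
  (W=0, U=2, X=1, Y=2, Z=3) weight 1/108
  (W=0, U=3, X=1, Y=2, Z=2) weight 1/108
  (W=0, U=3, X=1, Y=2, Z=4) weight 1/108
  (W=0, U=4, X=1, Y=2, Z=3) weight 1/108
  (W=1, U=2, X=1, Y=2, Z=3) weight 1/216
  (W=1, U=3, X=1, Y=2, Z=2) weight 1/216
  (W=1, U=3, X=1, Y=2, Z=4) weight 1/216
  (W=1, U=4, X=1, Y=2, Z=3) weight 1/216
Group by Z:
  weight(Z=2) = 1/72
  weight(Z=3) = 1/36
  weight(Z=4) = 1/72
Total weight = 1/72 + 1/36 + 1/72 = 1/18
P(Z=2 | obs) = 1/72 / 1/18 = 1/4
P(Z=3 | obs) = 1/36 / 1/18 = 1/2
P(Z=4 | obs) = 1/72 / 1/18 = 1/4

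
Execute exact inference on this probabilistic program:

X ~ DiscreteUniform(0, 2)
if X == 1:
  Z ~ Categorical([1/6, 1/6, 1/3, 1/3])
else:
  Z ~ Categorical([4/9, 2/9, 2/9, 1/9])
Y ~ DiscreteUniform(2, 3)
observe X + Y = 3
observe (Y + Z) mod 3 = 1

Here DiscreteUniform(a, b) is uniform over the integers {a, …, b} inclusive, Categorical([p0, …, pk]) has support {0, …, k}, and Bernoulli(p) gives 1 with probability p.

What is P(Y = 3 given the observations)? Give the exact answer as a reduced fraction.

P(Y = 3 | obs) = 2/5

Enumerate traces; 2 have nonzero weight after conditioning:
  (X=0, Z=1, Y=3) weight 1/27
  (X=1, Z=2, Y=2) weight 1/18
Group by Y:
  weight(Y=2) = 1/18
  weight(Y=3) = 1/27
Total weight = 1/18 + 1/27 = 5/54
P(Y=2 | obs) = 1/18 / 5/54 = 3/5
P(Y=3 | obs) = 1/27 / 5/54 = 2/5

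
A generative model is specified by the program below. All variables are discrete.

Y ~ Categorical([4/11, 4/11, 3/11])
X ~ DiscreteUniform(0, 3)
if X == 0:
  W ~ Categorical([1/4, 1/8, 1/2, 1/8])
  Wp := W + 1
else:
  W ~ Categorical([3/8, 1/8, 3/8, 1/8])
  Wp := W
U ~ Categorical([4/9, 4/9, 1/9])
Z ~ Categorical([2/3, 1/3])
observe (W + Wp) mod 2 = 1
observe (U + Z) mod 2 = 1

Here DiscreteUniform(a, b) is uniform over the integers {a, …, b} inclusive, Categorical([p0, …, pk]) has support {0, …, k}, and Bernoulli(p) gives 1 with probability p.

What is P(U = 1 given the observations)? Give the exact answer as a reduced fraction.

P(U = 1 | obs) = 8/13

Enumerate traces; 36 have nonzero weight after conditioning:
  (Y=0, X=0, W=0, U=0, Z=1) weight 1/297
  (Y=0, X=0, W=0, U=1, Z=0) weight 2/297
  (Y=0, X=0, W=0, U=2, Z=1) weight 1/1188
  (Y=0, X=0, W=1, U=0, Z=1) weight 1/594
  (Y=0, X=0, W=1, U=1, Z=0) weight 1/297
  (Y=0, X=0, W=1, U=2, Z=1) weight 1/2376
  (Y=0, X=0, W=2, U=0, Z=1) weight 2/297
  (Y=0, X=0, W=2, U=1, Z=0) weight 4/297
  … 28 more
Group by U:
  weight(U=0) = 1/27
  weight(U=1) = 2/27
  weight(U=2) = 1/108
Total weight = 1/27 + 2/27 + 1/108 = 13/108
P(U=0 | obs) = 1/27 / 13/108 = 4/13
P(U=1 | obs) = 2/27 / 13/108 = 8/13
P(U=2 | obs) = 1/108 / 13/108 = 1/13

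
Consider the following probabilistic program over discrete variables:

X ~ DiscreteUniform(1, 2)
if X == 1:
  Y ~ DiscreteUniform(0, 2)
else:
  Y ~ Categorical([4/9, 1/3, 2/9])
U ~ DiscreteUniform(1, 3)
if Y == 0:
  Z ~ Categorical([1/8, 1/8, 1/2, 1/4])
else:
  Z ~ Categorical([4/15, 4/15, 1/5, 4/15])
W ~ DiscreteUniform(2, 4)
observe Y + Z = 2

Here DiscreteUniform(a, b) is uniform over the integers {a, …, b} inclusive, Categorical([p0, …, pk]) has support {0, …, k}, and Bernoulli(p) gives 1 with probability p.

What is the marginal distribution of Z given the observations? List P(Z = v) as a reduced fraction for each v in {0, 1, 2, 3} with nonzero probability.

P(Z=0) = 40/193, P(Z=1) = 48/193, P(Z=2) = 105/193

Enumerate traces; 54 have nonzero weight after conditioning:
  (X=1, Y=0, U=1, Z=2, W=2) weight 1/108
  (X=1, Y=0, U=1, Z=2, W=3) weight 1/108
  (X=1, Y=0, U=1, Z=2, W=4) weight 1/108
  (X=1, Y=0, U=2, Z=2, W=2) weight 1/108
  (X=1, Y=0, U=2, Z=2, W=3) weight 1/108
  (X=1, Y=0, U=2, Z=2, W=4) weight 1/108
  (X=1, Y=0, U=3, Z=2, W=2) weight 1/108
  (X=1, Y=0, U=3, Z=2, W=3) weight 1/108
  (X=1, Y=1, U=1, Z=1, W=2) weight 2/405
  (X=1, Y=2, U=1, Z=0, W=2) weight 2/405
  … 44 more
Group by Z:
  weight(Z=0) = 2/27
  weight(Z=1) = 4/45
  weight(Z=2) = 7/36
Total weight = 2/27 + 4/45 + 7/36 = 193/540
P(Z=0 | obs) = 2/27 / 193/540 = 40/193
P(Z=1 | obs) = 4/45 / 193/540 = 48/193
P(Z=2 | obs) = 7/36 / 193/540 = 105/193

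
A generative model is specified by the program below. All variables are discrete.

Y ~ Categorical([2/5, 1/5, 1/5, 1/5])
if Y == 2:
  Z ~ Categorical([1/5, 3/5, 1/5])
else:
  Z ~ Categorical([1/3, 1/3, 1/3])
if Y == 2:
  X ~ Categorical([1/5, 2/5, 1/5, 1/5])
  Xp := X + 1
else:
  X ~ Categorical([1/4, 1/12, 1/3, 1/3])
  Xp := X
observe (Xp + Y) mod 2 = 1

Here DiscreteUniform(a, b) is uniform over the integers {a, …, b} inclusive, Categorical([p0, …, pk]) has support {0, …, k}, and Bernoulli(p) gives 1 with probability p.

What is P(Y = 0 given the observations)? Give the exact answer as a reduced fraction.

Enumerate traces; 24 have nonzero weight after conditioning:
  (Y=0, Z=0, X=1) weight 1/90
  (Y=0, Z=0, X=3) weight 2/45
  (Y=0, Z=1, X=1) weight 1/90
  (Y=0, Z=1, X=3) weight 2/45
  (Y=0, Z=2, X=1) weight 1/90
  (Y=0, Z=2, X=3) weight 2/45
  (Y=1, Z=0, X=0) weight 1/60
  (Y=1, Z=0, X=2) weight 1/45
  (Y=2, Z=0, X=0) weight 1/125
  (Y=3, Z=0, X=0) weight 1/60
  … 14 more
Group by Y:
  weight(Y=0) = 1/6
  weight(Y=1) = 7/60
  weight(Y=2) = 2/25
  weight(Y=3) = 7/60
Total weight = 1/6 + 7/60 + 2/25 + 7/60 = 12/25
P(Y=0 | obs) = 1/6 / 12/25 = 25/72
P(Y=1 | obs) = 7/60 / 12/25 = 35/144
P(Y=2 | obs) = 2/25 / 12/25 = 1/6
P(Y=3 | obs) = 7/60 / 12/25 = 35/144

P(Y = 0 | obs) = 25/72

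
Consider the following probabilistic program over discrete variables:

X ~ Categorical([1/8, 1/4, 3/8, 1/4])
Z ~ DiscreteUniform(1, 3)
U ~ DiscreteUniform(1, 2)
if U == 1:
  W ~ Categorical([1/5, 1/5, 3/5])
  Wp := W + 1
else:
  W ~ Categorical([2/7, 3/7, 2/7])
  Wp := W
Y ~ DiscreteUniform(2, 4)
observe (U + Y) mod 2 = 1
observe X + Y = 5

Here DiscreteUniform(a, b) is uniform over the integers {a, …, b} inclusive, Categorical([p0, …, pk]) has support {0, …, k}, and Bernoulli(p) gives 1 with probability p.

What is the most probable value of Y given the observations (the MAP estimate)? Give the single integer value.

Enumerate traces; 27 have nonzero weight after conditioning:
  (X=1, Z=1, U=1, W=0, Y=4) weight 1/360
  (X=1, Z=1, U=1, W=1, Y=4) weight 1/360
  (X=1, Z=1, U=1, W=2, Y=4) weight 1/120
  (X=1, Z=2, U=1, W=0, Y=4) weight 1/360
  (X=1, Z=2, U=1, W=1, Y=4) weight 1/360
  (X=1, Z=2, U=1, W=2, Y=4) weight 1/120
  (X=1, Z=3, U=1, W=0, Y=4) weight 1/360
  (X=1, Z=3, U=1, W=1, Y=4) weight 1/360
  (X=2, Z=1, U=2, W=0, Y=3) weight 1/168
  (X=3, Z=1, U=1, W=0, Y=2) weight 1/360
  … 17 more
Group by Y:
  weight(Y=2) = 1/24
  weight(Y=3) = 1/16
  weight(Y=4) = 1/24
Total weight = 1/24 + 1/16 + 1/24 = 7/48
P(Y=2 | obs) = 1/24 / 7/48 = 2/7
P(Y=3 | obs) = 1/16 / 7/48 = 3/7
P(Y=4 | obs) = 1/24 / 7/48 = 2/7
argmax = 3

argmax_v P(Y = v | obs) = 3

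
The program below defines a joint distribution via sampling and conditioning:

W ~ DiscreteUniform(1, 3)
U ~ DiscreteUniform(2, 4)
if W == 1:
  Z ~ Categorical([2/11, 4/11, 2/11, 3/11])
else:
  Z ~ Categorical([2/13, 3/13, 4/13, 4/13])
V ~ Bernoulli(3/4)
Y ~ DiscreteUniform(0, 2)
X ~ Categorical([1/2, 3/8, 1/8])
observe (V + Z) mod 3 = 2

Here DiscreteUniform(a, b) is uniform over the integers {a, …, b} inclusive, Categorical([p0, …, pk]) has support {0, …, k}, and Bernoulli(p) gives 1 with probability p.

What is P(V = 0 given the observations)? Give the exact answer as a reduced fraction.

P(V = 0 | obs) = 19/78

Enumerate traces; 162 have nonzero weight after conditioning:
  (W=1, U=2, Z=1, V=1, Y=0, X=0) weight 1/198
  (W=1, U=2, Z=1, V=1, Y=0, X=1) weight 1/264
  (W=1, U=2, Z=1, V=1, Y=0, X=2) weight 1/792
  (W=1, U=2, Z=1, V=1, Y=1, X=0) weight 1/198
  (W=1, U=2, Z=1, V=1, Y=1, X=1) weight 1/264
  (W=1, U=2, Z=1, V=1, Y=1, X=2) weight 1/792
  (W=1, U=2, Z=1, V=1, Y=2, X=0) weight 1/198
  (W=1, U=2, Z=1, V=1, Y=2, X=1) weight 1/264
  (W=1, U=2, Z=2, V=0, Y=0, X=0) weight 1/1188
  … 153 more
Group by V:
  weight(V=0) = 19/286
  weight(V=1) = 59/286
Total weight = 19/286 + 59/286 = 3/11
P(V=0 | obs) = 19/286 / 3/11 = 19/78
P(V=1 | obs) = 59/286 / 3/11 = 59/78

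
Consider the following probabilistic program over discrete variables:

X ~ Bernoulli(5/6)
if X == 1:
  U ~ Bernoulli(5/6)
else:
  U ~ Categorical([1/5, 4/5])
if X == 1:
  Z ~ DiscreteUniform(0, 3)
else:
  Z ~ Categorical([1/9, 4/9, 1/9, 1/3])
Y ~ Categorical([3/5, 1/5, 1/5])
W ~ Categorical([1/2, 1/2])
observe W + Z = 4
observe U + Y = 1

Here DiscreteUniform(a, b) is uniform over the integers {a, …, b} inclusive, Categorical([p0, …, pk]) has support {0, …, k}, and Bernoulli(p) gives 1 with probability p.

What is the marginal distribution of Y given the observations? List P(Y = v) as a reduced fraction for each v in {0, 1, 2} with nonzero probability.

P(Y=0) = 157/168, P(Y=1) = 11/168

Enumerate traces; 4 have nonzero weight after conditioning:
  (X=0, U=0, Z=3, Y=1, W=1) weight 1/900
  (X=0, U=1, Z=3, Y=0, W=1) weight 1/75
  (X=1, U=0, Z=3, Y=1, W=1) weight 1/288
  (X=1, U=1, Z=3, Y=0, W=1) weight 5/96
Group by Y:
  weight(Y=0) = 157/2400
  weight(Y=1) = 11/2400
Total weight = 157/2400 + 11/2400 = 7/100
P(Y=0 | obs) = 157/2400 / 7/100 = 157/168
P(Y=1 | obs) = 11/2400 / 7/100 = 11/168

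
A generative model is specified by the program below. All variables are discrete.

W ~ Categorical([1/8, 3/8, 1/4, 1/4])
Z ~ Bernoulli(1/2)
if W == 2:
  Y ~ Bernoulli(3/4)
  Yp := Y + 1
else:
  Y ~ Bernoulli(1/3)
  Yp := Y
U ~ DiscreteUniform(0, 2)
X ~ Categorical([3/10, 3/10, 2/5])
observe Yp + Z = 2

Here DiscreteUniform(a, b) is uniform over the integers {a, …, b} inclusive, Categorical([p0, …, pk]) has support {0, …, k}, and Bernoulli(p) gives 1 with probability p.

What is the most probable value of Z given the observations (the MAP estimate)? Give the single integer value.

Enumerate traces; 45 have nonzero weight after conditioning:
  (W=0, Z=1, Y=1, U=0, X=0) weight 1/480
  (W=0, Z=1, Y=1, U=0, X=1) weight 1/480
  (W=0, Z=1, Y=1, U=0, X=2) weight 1/360
  (W=0, Z=1, Y=1, U=1, X=0) weight 1/480
  (W=0, Z=1, Y=1, U=1, X=1) weight 1/480
  (W=0, Z=1, Y=1, U=1, X=2) weight 1/360
  (W=0, Z=1, Y=1, U=2, X=0) weight 1/480
  (W=0, Z=1, Y=1, U=2, X=1) weight 1/480
  (W=2, Z=0, Y=1, U=0, X=0) weight 3/320
  … 36 more
Group by Z:
  weight(Z=0) = 3/32
  weight(Z=1) = 5/32
Total weight = 3/32 + 5/32 = 1/4
P(Z=0 | obs) = 3/32 / 1/4 = 3/8
P(Z=1 | obs) = 5/32 / 1/4 = 5/8
argmax = 1

argmax_v P(Z = v | obs) = 1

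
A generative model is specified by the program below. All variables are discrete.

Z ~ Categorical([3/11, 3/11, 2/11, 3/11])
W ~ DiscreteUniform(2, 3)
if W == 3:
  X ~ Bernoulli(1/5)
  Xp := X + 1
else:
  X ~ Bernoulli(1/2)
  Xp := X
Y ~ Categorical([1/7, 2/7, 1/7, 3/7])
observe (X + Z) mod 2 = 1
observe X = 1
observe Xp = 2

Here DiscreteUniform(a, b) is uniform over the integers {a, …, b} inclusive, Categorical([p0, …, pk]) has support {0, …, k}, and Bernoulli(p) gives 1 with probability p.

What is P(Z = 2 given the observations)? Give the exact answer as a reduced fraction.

P(Z = 2 | obs) = 2/5

Enumerate traces; 8 have nonzero weight after conditioning:
  (Z=0, W=3, X=1, Y=0) weight 3/770
  (Z=0, W=3, X=1, Y=1) weight 3/385
  (Z=0, W=3, X=1, Y=2) weight 3/770
  (Z=0, W=3, X=1, Y=3) weight 9/770
  (Z=2, W=3, X=1, Y=0) weight 1/385
  (Z=2, W=3, X=1, Y=1) weight 2/385
  (Z=2, W=3, X=1, Y=2) weight 1/385
  (Z=2, W=3, X=1, Y=3) weight 3/385
Group by Z:
  weight(Z=0) = 3/110
  weight(Z=2) = 1/55
Total weight = 3/110 + 1/55 = 1/22
P(Z=0 | obs) = 3/110 / 1/22 = 3/5
P(Z=2 | obs) = 1/55 / 1/22 = 2/5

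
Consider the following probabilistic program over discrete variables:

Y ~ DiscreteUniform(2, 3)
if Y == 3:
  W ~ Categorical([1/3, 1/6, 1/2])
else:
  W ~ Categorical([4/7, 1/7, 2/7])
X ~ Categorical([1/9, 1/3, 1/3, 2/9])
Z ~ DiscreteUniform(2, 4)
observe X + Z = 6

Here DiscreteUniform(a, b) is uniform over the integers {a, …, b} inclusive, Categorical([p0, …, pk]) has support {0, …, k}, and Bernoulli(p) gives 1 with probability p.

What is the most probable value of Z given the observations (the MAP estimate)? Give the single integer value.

argmax_v P(Z = v | obs) = 4

Enumerate traces; 12 have nonzero weight after conditioning:
  (Y=2, W=0, X=2, Z=4) weight 2/63
  (Y=2, W=0, X=3, Z=3) weight 4/189
  (Y=2, W=1, X=2, Z=4) weight 1/126
  (Y=2, W=1, X=3, Z=3) weight 1/189
  (Y=2, W=2, X=2, Z=4) weight 1/63
  (Y=2, W=2, X=3, Z=3) weight 2/189
  (Y=3, W=0, X=2, Z=4) weight 1/54
  (Y=3, W=0, X=3, Z=3) weight 1/81
  … 4 more
Group by Z:
  weight(Z=3) = 2/27
  weight(Z=4) = 1/9
Total weight = 2/27 + 1/9 = 5/27
P(Z=3 | obs) = 2/27 / 5/27 = 2/5
P(Z=4 | obs) = 1/9 / 5/27 = 3/5
argmax = 4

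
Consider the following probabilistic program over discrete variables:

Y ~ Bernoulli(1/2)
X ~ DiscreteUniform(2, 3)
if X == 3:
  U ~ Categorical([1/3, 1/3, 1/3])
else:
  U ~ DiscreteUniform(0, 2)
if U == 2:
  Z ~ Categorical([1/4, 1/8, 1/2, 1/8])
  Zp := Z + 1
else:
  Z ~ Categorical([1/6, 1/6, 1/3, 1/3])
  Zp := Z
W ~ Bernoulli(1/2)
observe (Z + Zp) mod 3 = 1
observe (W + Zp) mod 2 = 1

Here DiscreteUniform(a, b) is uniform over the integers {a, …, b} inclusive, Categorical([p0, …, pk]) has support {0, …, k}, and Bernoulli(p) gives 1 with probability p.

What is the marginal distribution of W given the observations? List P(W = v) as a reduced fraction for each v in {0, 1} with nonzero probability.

P(W=0) = 6/25, P(W=1) = 19/25

Enumerate traces; 16 have nonzero weight after conditioning:
  (Y=0, X=2, U=0, Z=2, W=1) weight 1/72
  (Y=0, X=2, U=1, Z=2, W=1) weight 1/72
  (Y=0, X=2, U=2, Z=0, W=0) weight 1/96
  (Y=0, X=2, U=2, Z=3, W=1) weight 1/192
  (Y=0, X=3, U=0, Z=2, W=1) weight 1/72
  (Y=0, X=3, U=1, Z=2, W=1) weight 1/72
  (Y=0, X=3, U=2, Z=0, W=0) weight 1/96
  (Y=0, X=3, U=2, Z=3, W=1) weight 1/192
  … 8 more
Group by W:
  weight(W=0) = 1/24
  weight(W=1) = 19/144
Total weight = 1/24 + 19/144 = 25/144
P(W=0 | obs) = 1/24 / 25/144 = 6/25
P(W=1 | obs) = 19/144 / 25/144 = 19/25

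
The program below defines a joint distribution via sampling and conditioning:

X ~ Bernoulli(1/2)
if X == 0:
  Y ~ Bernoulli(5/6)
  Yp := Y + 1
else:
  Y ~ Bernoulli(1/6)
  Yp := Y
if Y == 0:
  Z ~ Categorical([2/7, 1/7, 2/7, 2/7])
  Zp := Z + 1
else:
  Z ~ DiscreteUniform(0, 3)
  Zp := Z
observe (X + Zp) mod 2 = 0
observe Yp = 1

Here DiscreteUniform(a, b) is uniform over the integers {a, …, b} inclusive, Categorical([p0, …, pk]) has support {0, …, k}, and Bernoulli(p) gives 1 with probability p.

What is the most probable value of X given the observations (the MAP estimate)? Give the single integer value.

argmax_v P(X = v | obs) = 1

Enumerate traces; 4 have nonzero weight after conditioning:
  (X=0, Y=0, Z=1) weight 1/84
  (X=0, Y=0, Z=3) weight 1/42
  (X=1, Y=1, Z=1) weight 1/48
  (X=1, Y=1, Z=3) weight 1/48
Group by X:
  weight(X=0) = 1/28
  weight(X=1) = 1/24
Total weight = 1/28 + 1/24 = 13/168
P(X=0 | obs) = 1/28 / 13/168 = 6/13
P(X=1 | obs) = 1/24 / 13/168 = 7/13
argmax = 1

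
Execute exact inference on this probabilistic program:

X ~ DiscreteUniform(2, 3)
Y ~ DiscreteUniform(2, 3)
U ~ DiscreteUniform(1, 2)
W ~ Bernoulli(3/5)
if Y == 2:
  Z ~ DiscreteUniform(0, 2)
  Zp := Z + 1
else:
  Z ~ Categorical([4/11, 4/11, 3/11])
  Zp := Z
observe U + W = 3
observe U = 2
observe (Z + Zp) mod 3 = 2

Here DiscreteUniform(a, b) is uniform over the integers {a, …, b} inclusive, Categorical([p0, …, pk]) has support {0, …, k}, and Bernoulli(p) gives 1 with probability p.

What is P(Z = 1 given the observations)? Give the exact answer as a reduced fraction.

P(Z = 1 | obs) = 12/23

Enumerate traces; 4 have nonzero weight after conditioning:
  (X=2, Y=2, U=2, W=1, Z=2) weight 1/40
  (X=2, Y=3, U=2, W=1, Z=1) weight 3/110
  (X=3, Y=2, U=2, W=1, Z=2) weight 1/40
  (X=3, Y=3, U=2, W=1, Z=1) weight 3/110
Group by Z:
  weight(Z=1) = 3/55
  weight(Z=2) = 1/20
Total weight = 3/55 + 1/20 = 23/220
P(Z=1 | obs) = 3/55 / 23/220 = 12/23
P(Z=2 | obs) = 1/20 / 23/220 = 11/23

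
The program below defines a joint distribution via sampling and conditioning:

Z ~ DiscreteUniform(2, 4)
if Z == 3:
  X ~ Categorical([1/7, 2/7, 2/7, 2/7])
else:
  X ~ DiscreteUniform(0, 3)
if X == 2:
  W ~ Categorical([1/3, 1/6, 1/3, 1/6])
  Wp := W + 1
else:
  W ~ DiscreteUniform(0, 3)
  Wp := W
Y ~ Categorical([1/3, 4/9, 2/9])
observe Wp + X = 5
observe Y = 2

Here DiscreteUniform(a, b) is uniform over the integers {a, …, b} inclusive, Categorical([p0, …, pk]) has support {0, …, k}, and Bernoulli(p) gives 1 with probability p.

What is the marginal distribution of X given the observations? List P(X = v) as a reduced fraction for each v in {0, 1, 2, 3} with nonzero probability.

P(X=2) = 4/7, P(X=3) = 3/7

Enumerate traces; 6 have nonzero weight after conditioning:
  (Z=2, X=2, W=2, Y=2) weight 1/162
  (Z=2, X=3, W=2, Y=2) weight 1/216
  (Z=3, X=2, W=2, Y=2) weight 4/567
  (Z=3, X=3, W=2, Y=2) weight 1/189
  (Z=4, X=2, W=2, Y=2) weight 1/162
  (Z=4, X=3, W=2, Y=2) weight 1/216
Group by X:
  weight(X=2) = 11/567
  weight(X=3) = 11/756
Total weight = 11/567 + 11/756 = 11/324
P(X=2 | obs) = 11/567 / 11/324 = 4/7
P(X=3 | obs) = 11/756 / 11/324 = 3/7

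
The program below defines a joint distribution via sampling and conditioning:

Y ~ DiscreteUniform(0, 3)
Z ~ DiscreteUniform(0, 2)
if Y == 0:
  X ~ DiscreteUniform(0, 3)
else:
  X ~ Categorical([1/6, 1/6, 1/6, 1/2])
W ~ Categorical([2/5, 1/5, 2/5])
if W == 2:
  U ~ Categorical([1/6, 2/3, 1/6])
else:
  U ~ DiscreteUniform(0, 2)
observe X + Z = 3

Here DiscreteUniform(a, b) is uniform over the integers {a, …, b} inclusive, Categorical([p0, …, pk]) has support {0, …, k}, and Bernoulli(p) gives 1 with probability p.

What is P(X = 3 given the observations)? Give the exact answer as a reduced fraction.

Enumerate traces; 108 have nonzero weight after conditioning:
  (Y=0, Z=0, X=3, W=0, U=0) weight 1/360
  (Y=0, Z=0, X=3, W=0, U=1) weight 1/360
  (Y=0, Z=0, X=3, W=0, U=2) weight 1/360
  (Y=0, Z=0, X=3, W=1, U=0) weight 1/720
  (Y=0, Z=0, X=3, W=1, U=1) weight 1/720
  (Y=0, Z=0, X=3, W=1, U=2) weight 1/720
  (Y=0, Z=0, X=3, W=2, U=0) weight 1/720
  (Y=0, Z=0, X=3, W=2, U=1) weight 1/180
  (Y=0, Z=1, X=2, W=0, U=0) weight 1/360
  (Y=0, Z=2, X=1, W=0, U=0) weight 1/360
  … 98 more
Group by X:
  weight(X=1) = 1/16
  weight(X=2) = 1/16
  weight(X=3) = 7/48
Total weight = 1/16 + 1/16 + 7/48 = 13/48
P(X=1 | obs) = 1/16 / 13/48 = 3/13
P(X=2 | obs) = 1/16 / 13/48 = 3/13
P(X=3 | obs) = 7/48 / 13/48 = 7/13

P(X = 3 | obs) = 7/13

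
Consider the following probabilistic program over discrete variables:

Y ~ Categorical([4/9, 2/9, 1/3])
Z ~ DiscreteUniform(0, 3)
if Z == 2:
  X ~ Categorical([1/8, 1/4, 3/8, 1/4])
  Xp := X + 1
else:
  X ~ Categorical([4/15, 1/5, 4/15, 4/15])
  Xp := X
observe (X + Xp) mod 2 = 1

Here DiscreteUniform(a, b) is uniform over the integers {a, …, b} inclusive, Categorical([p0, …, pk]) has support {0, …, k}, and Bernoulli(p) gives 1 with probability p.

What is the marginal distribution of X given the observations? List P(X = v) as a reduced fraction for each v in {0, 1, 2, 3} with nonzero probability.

P(X=0) = 1/8, P(X=1) = 1/4, P(X=2) = 3/8, P(X=3) = 1/4

Enumerate traces; 12 have nonzero weight after conditioning:
  (Y=0, Z=2, X=0) weight 1/72
  (Y=0, Z=2, X=1) weight 1/36
  (Y=0, Z=2, X=2) weight 1/24
  (Y=0, Z=2, X=3) weight 1/36
  (Y=1, Z=2, X=0) weight 1/144
  (Y=1, Z=2, X=1) weight 1/72
  (Y=1, Z=2, X=2) weight 1/48
  (Y=1, Z=2, X=3) weight 1/72
  … 4 more
Group by X:
  weight(X=0) = 1/32
  weight(X=1) = 1/16
  weight(X=2) = 3/32
  weight(X=3) = 1/16
Total weight = 1/32 + 1/16 + 3/32 + 1/16 = 1/4
P(X=0 | obs) = 1/32 / 1/4 = 1/8
P(X=1 | obs) = 1/16 / 1/4 = 1/4
P(X=2 | obs) = 3/32 / 1/4 = 3/8
P(X=3 | obs) = 1/16 / 1/4 = 1/4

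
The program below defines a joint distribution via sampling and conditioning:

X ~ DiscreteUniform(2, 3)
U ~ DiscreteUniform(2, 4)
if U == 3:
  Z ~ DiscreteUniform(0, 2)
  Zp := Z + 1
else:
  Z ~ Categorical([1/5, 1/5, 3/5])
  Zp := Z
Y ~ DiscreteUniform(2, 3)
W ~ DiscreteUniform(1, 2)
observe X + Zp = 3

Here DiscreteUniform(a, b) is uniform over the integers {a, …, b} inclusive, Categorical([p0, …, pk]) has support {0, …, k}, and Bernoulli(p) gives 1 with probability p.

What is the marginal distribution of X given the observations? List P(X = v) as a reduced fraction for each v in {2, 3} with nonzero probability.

Enumerate traces; 20 have nonzero weight after conditioning:
  (X=2, U=2, Z=1, Y=2, W=1) weight 1/120
  (X=2, U=2, Z=1, Y=2, W=2) weight 1/120
  (X=2, U=2, Z=1, Y=3, W=1) weight 1/120
  (X=2, U=2, Z=1, Y=3, W=2) weight 1/120
  (X=2, U=3, Z=0, Y=2, W=1) weight 1/72
  (X=2, U=3, Z=0, Y=2, W=2) weight 1/72
  (X=2, U=3, Z=0, Y=3, W=1) weight 1/72
  (X=2, U=3, Z=0, Y=3, W=2) weight 1/72
  (X=3, U=2, Z=0, Y=2, W=1) weight 1/120
  … 11 more
Group by X:
  weight(X=2) = 11/90
  weight(X=3) = 1/15
Total weight = 11/90 + 1/15 = 17/90
P(X=2 | obs) = 11/90 / 17/90 = 11/17
P(X=3 | obs) = 1/15 / 17/90 = 6/17

P(X=2) = 11/17, P(X=3) = 6/17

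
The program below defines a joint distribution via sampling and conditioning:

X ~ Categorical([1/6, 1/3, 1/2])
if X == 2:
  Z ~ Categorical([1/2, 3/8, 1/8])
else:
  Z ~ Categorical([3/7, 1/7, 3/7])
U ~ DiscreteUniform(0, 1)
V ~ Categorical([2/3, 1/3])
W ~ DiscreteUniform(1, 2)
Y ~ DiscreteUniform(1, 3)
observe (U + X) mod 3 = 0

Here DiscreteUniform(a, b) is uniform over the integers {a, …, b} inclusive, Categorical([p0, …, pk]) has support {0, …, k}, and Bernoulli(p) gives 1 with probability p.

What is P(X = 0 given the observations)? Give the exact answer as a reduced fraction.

Enumerate traces; 72 have nonzero weight after conditioning:
  (X=0, Z=0, U=0, V=0, W=1, Y=1) weight 1/252
  (X=0, Z=0, U=0, V=0, W=1, Y=2) weight 1/252
  (X=0, Z=0, U=0, V=0, W=1, Y=3) weight 1/252
  (X=0, Z=0, U=0, V=0, W=2, Y=1) weight 1/252
  (X=0, Z=0, U=0, V=0, W=2, Y=2) weight 1/252
  (X=0, Z=0, U=0, V=0, W=2, Y=3) weight 1/252
  (X=0, Z=0, U=0, V=1, W=1, Y=1) weight 1/504
  (X=0, Z=0, U=0, V=1, W=1, Y=2) weight 1/504
  (X=2, Z=0, U=1, V=0, W=1, Y=1) weight 1/72
  … 63 more
Group by X:
  weight(X=0) = 1/12
  weight(X=2) = 1/4
Total weight = 1/12 + 1/4 = 1/3
P(X=0 | obs) = 1/12 / 1/3 = 1/4
P(X=2 | obs) = 1/4 / 1/3 = 3/4

P(X = 0 | obs) = 1/4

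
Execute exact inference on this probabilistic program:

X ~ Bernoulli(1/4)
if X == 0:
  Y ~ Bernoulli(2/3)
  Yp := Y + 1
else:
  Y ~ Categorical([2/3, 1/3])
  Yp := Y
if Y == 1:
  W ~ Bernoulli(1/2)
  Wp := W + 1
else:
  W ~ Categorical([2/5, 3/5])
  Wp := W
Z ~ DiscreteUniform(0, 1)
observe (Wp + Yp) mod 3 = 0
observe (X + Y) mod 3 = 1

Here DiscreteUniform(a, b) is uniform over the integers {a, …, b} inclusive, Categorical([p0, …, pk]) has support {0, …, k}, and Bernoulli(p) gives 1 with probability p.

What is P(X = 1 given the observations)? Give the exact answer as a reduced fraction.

P(X = 1 | obs) = 4/19

Enumerate traces; 4 have nonzero weight after conditioning:
  (X=0, Y=1, W=0, Z=0) weight 1/8
  (X=0, Y=1, W=0, Z=1) weight 1/8
  (X=1, Y=0, W=0, Z=0) weight 1/30
  (X=1, Y=0, W=0, Z=1) weight 1/30
Group by X:
  weight(X=0) = 1/4
  weight(X=1) = 1/15
Total weight = 1/4 + 1/15 = 19/60
P(X=0 | obs) = 1/4 / 19/60 = 15/19
P(X=1 | obs) = 1/15 / 19/60 = 4/19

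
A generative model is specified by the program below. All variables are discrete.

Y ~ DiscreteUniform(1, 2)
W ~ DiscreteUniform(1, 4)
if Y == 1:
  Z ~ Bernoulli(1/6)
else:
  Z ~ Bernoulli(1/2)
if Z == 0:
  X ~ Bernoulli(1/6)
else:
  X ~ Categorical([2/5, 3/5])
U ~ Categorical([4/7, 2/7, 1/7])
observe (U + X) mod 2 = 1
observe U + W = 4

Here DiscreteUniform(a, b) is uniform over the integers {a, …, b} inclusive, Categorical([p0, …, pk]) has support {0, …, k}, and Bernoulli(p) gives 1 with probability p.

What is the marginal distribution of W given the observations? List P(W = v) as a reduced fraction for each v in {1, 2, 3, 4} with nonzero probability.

P(W=2) = 7/66, P(W=3) = 31/66, P(W=4) = 14/33

Enumerate traces; 12 have nonzero weight after conditioning:
  (Y=1, W=2, Z=0, X=1, U=2) weight 5/2016
  (Y=1, W=2, Z=1, X=1, U=2) weight 1/560
  (Y=1, W=3, Z=0, X=0, U=1) weight 25/1008
  (Y=1, W=3, Z=1, X=0, U=1) weight 1/420
  (Y=1, W=4, Z=0, X=1, U=0) weight 5/504
  (Y=1, W=4, Z=1, X=1, U=0) weight 1/140
  (Y=2, W=2, Z=0, X=1, U=2) weight 1/672
  (Y=2, W=2, Z=1, X=1, U=2) weight 3/560
  … 4 more
Group by W:
  weight(W=2) = 1/90
  weight(W=3) = 31/630
  weight(W=4) = 2/45
Total weight = 1/90 + 31/630 + 2/45 = 11/105
P(W=2 | obs) = 1/90 / 11/105 = 7/66
P(W=3 | obs) = 31/630 / 11/105 = 31/66
P(W=4 | obs) = 2/45 / 11/105 = 14/33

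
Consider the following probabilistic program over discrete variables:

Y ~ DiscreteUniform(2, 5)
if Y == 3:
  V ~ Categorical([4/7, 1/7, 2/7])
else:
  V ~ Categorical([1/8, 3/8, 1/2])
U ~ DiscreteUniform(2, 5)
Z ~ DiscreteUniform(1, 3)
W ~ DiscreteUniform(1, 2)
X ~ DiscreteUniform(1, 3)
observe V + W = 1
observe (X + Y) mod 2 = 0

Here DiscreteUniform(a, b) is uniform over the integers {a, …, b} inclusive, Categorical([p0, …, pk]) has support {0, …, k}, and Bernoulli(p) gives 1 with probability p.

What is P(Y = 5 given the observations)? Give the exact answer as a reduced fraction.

P(Y = 5 | obs) = 7/46

Enumerate traces; 72 have nonzero weight after conditioning:
  (Y=2, V=0, U=2, Z=1, W=1, X=2) weight 1/2304
  (Y=2, V=0, U=2, Z=2, W=1, X=2) weight 1/2304
  (Y=2, V=0, U=2, Z=3, W=1, X=2) weight 1/2304
  (Y=2, V=0, U=3, Z=1, W=1, X=2) weight 1/2304
  (Y=2, V=0, U=3, Z=2, W=1, X=2) weight 1/2304
  (Y=2, V=0, U=3, Z=3, W=1, X=2) weight 1/2304
  (Y=2, V=0, U=4, Z=1, W=1, X=2) weight 1/2304
  (Y=2, V=0, U=4, Z=2, W=1, X=2) weight 1/2304
  (Y=3, V=0, U=2, Z=1, W=1, X=1) weight 1/504
  (Y=4, V=0, U=2, Z=1, W=1, X=2) weight 1/2304
  … 62 more
Group by Y:
  weight(Y=2) = 1/192
  weight(Y=3) = 1/21
  weight(Y=4) = 1/192
  weight(Y=5) = 1/96
Total weight = 1/192 + 1/21 + 1/192 + 1/96 = 23/336
P(Y=2 | obs) = 1/192 / 23/336 = 7/92
P(Y=3 | obs) = 1/21 / 23/336 = 16/23
P(Y=4 | obs) = 1/192 / 23/336 = 7/92
P(Y=5 | obs) = 1/96 / 23/336 = 7/46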